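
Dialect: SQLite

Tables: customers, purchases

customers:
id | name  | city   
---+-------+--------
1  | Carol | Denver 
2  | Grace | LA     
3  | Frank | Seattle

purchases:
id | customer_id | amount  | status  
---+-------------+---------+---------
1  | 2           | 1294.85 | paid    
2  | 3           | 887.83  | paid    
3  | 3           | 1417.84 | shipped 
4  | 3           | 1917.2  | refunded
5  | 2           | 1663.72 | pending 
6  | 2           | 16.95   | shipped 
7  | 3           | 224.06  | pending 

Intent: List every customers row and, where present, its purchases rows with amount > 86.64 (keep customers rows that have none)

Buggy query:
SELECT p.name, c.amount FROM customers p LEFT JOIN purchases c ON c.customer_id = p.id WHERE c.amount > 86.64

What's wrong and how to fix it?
Bug: Filtering c.amount in WHERE discards the NULL rows produced by LEFT JOIN, turning it into an inner join

Fix: Put 'c.amount > 86.64' in the JOIN's ON clause instead of WHERE

Corrected query:
SELECT p.name, c.amount FROM customers p LEFT JOIN purchases c ON c.customer_id = p.id AND c.amount > 86.64

Result:
name  | amount 
------+--------
Carol | NULL   
Grace | 1294.85
Grace | 1663.72
Frank | 224.06 
Frank | 887.83 
Frank | 1417.84
Frank | 1917.2 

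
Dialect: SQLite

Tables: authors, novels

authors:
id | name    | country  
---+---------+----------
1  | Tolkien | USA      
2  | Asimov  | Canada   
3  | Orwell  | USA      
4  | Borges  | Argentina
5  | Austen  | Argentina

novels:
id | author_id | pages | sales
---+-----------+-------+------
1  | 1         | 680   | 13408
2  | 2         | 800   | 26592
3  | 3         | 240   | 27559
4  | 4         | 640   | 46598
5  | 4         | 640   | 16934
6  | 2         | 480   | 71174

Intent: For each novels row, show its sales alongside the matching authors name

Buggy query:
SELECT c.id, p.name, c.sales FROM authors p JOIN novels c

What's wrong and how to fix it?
Bug: JOIN with no ON clause produces a cartesian product; every novels row pairs with every authors row

Fix: Add ON c.author_id = p.id to the JOIN

Corrected query:
SELECT c.id, p.name, c.sales FROM authors p JOIN novels c ON c.author_id = p.id

Result:
id | name    | sales
---+---------+------
1  | Tolkien | 13408
2  | Asimov  | 26592
3  | Orwell  | 27559
4  | Borges  | 46598
5  | Borges  | 16934
6  | Asimov  | 71174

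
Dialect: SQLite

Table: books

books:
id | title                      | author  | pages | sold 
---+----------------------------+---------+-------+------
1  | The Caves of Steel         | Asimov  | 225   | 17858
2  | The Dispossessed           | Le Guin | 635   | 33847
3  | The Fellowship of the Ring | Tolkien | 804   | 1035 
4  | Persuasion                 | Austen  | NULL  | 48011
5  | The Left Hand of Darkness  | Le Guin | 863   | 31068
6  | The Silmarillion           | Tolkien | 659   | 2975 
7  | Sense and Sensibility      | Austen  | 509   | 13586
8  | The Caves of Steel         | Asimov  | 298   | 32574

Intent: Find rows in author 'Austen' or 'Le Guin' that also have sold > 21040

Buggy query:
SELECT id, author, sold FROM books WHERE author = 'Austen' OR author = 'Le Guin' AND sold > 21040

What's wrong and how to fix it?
Bug: AND binds tighter than OR, so this parses as author = 'Austen' OR (author = 'Le Guin' AND sold > 21040)

Fix: Add parentheses around the OR so the AND applies to both alternatives

Corrected query:
SELECT id, author, sold FROM books WHERE (author = 'Austen' OR author = 'Le Guin') AND sold > 21040

Result:
id | author  | sold 
---+---------+------
2  | Le Guin | 33847
4  | Austen  | 48011
5  | Le Guin | 31068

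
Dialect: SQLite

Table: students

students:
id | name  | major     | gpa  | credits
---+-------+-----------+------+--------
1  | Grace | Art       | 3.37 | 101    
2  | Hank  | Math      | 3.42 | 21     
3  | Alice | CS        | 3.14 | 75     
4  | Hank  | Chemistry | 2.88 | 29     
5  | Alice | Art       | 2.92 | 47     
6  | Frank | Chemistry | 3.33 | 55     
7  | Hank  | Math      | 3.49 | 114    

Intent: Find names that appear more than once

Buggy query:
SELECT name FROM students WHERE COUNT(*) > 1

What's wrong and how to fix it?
Bug: WHERE can't reference COUNT(*); aggregates are computed after WHERE

Fix: GROUP BY name, then filter groups with HAVING COUNT(*) > 1

Corrected query:
SELECT name FROM students GROUP BY name HAVING COUNT(*) > 1

Result:
name 
-----
Alice
Hank 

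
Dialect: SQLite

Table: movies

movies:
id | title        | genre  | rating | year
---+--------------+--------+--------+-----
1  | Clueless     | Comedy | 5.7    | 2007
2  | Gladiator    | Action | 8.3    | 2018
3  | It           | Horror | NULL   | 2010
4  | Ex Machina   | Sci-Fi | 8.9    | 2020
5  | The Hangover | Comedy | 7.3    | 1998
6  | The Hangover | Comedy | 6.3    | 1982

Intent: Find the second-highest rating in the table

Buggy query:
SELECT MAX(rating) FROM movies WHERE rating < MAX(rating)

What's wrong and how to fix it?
Bug: MAX(rating) on the right of the comparison is an aggregate-in-WHERE error

Fix: Compute the overall MAX in a subquery, then take MAX of rows below it

Corrected query:
SELECT MAX(rating) FROM movies WHERE rating < (SELECT MAX(rating) FROM movies)

Result:
MAX(rating)
-----------
8.3        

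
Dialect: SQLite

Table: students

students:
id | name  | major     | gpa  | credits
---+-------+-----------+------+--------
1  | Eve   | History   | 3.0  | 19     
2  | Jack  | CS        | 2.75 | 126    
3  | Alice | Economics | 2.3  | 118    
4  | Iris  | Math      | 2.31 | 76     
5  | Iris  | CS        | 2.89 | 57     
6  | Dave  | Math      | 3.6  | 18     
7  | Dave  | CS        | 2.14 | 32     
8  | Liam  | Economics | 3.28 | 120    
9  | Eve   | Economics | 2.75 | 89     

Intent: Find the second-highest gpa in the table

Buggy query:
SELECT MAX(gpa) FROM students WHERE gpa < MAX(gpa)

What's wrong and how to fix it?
Bug: MAX(gpa) on the right of the comparison is an aggregate-in-WHERE error

Fix: Put the inner MAX in a scalar subquery

Corrected query:
SELECT MAX(gpa) FROM students WHERE gpa < (SELECT MAX(gpa) FROM students)

Result:
MAX(gpa)
--------
3.28    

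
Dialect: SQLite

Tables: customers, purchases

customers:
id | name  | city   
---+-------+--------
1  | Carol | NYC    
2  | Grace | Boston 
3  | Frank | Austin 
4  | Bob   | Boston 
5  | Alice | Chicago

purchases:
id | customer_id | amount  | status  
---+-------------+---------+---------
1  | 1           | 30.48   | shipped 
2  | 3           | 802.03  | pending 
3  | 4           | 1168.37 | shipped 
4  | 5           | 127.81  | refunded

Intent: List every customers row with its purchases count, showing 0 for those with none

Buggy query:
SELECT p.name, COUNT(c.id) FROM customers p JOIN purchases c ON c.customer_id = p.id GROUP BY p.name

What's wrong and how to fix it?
Bug: INNER JOIN drops customers rows that have no matching purchases rows

Fix: Switch to LEFT JOIN to retain unmatched parent rows

Corrected query:
SELECT p.name, COUNT(c.id) FROM customers p LEFT JOIN purchases c ON c.customer_id = p.id GROUP BY p.name

Result:
name  | COUNT(c.id)
------+------------
Alice | 1          
Bob   | 1          
Carol | 1          
Frank | 1          
Grace | 0          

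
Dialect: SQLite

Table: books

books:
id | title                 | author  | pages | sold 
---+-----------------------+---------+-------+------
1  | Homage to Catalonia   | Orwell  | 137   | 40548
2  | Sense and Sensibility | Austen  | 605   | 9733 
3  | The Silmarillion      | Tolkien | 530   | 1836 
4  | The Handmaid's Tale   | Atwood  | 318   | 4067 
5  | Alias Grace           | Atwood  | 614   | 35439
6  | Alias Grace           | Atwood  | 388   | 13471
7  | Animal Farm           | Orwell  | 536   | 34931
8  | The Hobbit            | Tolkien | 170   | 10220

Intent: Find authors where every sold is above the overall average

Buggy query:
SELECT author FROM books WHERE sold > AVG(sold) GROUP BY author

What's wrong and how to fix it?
Bug: AVG() is an aggregate; it can't sit directly in WHERE

Fix: Compute the overall average in a scalar subquery and compare each group's MIN against it in HAVING

Corrected query:
SELECT author FROM books GROUP BY author HAVING MIN(sold) > (SELECT AVG(sold) FROM books)

Result:
author
------
Orwell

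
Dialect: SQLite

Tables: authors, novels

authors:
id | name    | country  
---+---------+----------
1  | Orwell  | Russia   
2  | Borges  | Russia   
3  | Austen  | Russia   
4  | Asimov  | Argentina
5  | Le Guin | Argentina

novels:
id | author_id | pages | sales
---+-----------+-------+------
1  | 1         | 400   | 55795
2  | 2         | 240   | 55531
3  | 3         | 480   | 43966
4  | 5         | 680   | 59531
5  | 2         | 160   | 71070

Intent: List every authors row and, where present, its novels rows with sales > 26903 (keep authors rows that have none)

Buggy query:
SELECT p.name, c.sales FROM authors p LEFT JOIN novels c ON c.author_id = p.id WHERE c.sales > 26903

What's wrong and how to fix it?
Bug: Filtering c.sales in WHERE discards the NULL rows produced by LEFT JOIN, turning it into an inner join

Fix: Put 'c.sales > 26903' in the JOIN's ON clause instead of WHERE

Corrected query:
SELECT p.name, c.sales FROM authors p LEFT JOIN novels c ON c.author_id = p.id AND c.sales > 26903

Result:
name    | sales
--------+------
Orwell  | 55795
Borges  | 55531
Borges  | 71070
Austen  | 43966
Asimov  | NULL 
Le Guin | 59531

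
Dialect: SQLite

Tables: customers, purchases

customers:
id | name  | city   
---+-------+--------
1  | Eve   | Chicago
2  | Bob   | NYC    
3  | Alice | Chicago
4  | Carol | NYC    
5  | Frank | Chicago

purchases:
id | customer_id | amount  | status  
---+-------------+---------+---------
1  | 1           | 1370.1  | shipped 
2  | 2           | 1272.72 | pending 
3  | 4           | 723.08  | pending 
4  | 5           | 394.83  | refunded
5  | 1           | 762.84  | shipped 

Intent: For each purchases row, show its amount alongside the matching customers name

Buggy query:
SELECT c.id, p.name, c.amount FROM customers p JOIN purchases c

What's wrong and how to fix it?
Bug: Missing join condition: each purchases row is matched to all customers rows instead of just its own

Fix: Add ON c.customer_id = p.id to the JOIN

Corrected query:
SELECT c.id, p.name, c.amount FROM customers p JOIN purchases c ON c.customer_id = p.id

Result:
id | name  | amount 
---+-------+--------
1  | Eve   | 1370.1 
2  | Bob   | 1272.72
3  | Carol | 723.08 
4  | Frank | 394.83 
5  | Eve   | 762.84 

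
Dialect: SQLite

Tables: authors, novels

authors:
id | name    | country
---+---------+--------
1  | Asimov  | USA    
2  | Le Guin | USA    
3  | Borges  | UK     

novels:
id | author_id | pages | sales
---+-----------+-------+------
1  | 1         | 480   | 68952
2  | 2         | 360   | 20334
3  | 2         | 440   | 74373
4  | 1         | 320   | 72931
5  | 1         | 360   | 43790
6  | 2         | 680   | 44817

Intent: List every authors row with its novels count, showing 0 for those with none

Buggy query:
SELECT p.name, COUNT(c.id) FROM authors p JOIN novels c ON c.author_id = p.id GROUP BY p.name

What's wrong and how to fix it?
Bug: INNER JOIN drops authors rows that have no matching novels rows

Fix: Switch to LEFT JOIN to retain unmatched parent rows

Corrected query:
SELECT p.name, COUNT(c.id) FROM authors p LEFT JOIN novels c ON c.author_id = p.id GROUP BY p.name

Result:
name    | COUNT(c.id)
--------+------------
Asimov  | 3          
Borges  | 0          
Le Guin | 3          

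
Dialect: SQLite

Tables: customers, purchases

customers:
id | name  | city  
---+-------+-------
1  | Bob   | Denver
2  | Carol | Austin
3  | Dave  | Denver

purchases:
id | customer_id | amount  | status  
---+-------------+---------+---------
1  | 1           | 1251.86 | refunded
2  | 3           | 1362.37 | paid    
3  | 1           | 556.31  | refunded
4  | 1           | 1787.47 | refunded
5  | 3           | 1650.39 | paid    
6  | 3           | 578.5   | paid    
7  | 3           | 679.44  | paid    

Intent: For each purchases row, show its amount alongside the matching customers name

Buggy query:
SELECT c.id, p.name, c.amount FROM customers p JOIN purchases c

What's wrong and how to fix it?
Bug: JOIN with no ON clause produces a cartesian product; every purchases row pairs with every customers row

Fix: Add ON c.customer_id = p.id to the JOIN

Corrected query:
SELECT c.id, p.name, c.amount FROM customers p JOIN purchases c ON c.customer_id = p.id

Result:
id | name | amount 
---+------+--------
1  | Bob  | 1251.86
2  | Dave | 1362.37
3  | Bob  | 556.31 
4  | Bob  | 1787.47
5  | Dave | 1650.39
6  | Dave | 578.5  
7  | Dave | 679.44 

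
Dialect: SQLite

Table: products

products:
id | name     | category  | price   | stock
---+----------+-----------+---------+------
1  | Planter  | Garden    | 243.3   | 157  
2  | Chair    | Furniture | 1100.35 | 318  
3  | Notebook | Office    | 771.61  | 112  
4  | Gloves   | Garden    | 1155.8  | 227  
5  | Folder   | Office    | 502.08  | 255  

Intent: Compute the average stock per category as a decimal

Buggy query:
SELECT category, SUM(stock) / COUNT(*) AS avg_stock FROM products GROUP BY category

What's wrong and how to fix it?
Bug: Both operands are integers, so '/' performs integer division and truncates

Fix: Multiply by 1.0 (or CAST to REAL) to force floating-point division

Corrected query:
SELECT category, SUM(stock) * 1.0 / COUNT(*) AS avg_stock FROM products GROUP BY category

Result:
category  | avg_stock
----------+----------
Furniture | 318      
Garden    | 192      
Office    | 183.5    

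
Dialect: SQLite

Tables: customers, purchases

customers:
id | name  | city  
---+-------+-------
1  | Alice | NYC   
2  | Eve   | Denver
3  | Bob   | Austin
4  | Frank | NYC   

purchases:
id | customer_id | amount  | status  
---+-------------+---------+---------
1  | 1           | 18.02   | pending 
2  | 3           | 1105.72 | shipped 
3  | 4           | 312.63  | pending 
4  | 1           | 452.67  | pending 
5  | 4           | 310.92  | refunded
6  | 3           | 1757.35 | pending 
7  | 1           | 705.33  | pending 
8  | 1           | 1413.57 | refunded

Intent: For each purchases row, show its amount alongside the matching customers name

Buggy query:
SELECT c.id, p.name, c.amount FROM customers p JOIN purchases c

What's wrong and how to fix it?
Bug: Missing join condition: each purchases row is matched to all customers rows instead of just its own

Fix: Specify the join condition linking the foreign key to the parent id

Corrected query:
SELECT c.id, p.name, c.amount FROM customers p JOIN purchases c ON c.customer_id = p.id

Result:
id | name  | amount 
---+-------+--------
1  | Alice | 18.02  
2  | Bob   | 1105.72
3  | Frank | 312.63 
4  | Alice | 452.67 
5  | Frank | 310.92 
6  | Bob   | 1757.35
7  | Alice | 705.33 
8  | Alice | 1413.57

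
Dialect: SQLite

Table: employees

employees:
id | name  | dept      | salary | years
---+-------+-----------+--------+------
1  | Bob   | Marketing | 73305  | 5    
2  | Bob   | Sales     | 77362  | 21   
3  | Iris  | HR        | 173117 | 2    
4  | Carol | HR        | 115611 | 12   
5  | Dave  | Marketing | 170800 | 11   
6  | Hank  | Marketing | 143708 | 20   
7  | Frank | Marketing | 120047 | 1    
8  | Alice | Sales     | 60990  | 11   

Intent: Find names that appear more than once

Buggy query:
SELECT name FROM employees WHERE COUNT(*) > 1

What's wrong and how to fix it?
Bug: WHERE can't reference COUNT(*); aggregates are computed after WHERE

Fix: GROUP BY name, then filter groups with HAVING COUNT(*) > 1

Corrected query:
SELECT name FROM employees GROUP BY name HAVING COUNT(*) > 1

Result:
name
----
Bob 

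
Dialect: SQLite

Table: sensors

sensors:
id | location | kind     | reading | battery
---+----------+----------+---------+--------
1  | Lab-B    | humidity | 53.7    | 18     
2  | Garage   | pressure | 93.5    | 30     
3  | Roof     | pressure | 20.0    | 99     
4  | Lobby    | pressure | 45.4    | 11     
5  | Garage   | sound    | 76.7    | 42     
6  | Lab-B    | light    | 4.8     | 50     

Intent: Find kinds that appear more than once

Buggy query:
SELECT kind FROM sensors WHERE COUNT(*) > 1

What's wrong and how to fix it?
Bug: COUNT(*) is an aggregate and cannot be used in WHERE

Fix: GROUP BY kind, then filter groups with HAVING COUNT(*) > 1

Corrected query:
SELECT kind FROM sensors GROUP BY kind HAVING COUNT(*) > 1

Result:
kind    
--------
pressure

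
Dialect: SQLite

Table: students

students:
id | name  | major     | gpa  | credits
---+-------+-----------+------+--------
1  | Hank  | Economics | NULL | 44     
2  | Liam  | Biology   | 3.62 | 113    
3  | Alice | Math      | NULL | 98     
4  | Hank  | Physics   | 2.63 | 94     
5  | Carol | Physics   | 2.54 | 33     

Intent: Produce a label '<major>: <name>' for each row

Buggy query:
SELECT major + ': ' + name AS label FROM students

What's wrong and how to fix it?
Bug: SQLite uses || for string concatenation; + coerces text to numbers (yielding 0)

Fix: Use the || operator for string concatenation

Corrected query:
SELECT major || ': ' || name AS label FROM students

Result:
label          
---------------
Economics: Hank
Biology: Liam  
Math: Alice    
Physics: Hank  
Physics: Carol 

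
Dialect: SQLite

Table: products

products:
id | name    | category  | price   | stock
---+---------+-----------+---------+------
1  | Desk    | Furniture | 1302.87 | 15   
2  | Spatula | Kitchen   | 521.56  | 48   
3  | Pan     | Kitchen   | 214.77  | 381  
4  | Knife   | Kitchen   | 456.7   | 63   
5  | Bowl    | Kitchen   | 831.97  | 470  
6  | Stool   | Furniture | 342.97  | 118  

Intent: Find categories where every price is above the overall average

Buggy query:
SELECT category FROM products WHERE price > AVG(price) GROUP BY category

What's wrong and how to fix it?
Bug: AVG() is an aggregate; it can't sit directly in WHERE

Fix: Use a subquery for AVG and a HAVING MIN(...) filter so the condition holds for every row in the group

Corrected query:
SELECT category FROM products GROUP BY category HAVING MIN(price) > (SELECT AVG(price) FROM products)

Result:
(no rows)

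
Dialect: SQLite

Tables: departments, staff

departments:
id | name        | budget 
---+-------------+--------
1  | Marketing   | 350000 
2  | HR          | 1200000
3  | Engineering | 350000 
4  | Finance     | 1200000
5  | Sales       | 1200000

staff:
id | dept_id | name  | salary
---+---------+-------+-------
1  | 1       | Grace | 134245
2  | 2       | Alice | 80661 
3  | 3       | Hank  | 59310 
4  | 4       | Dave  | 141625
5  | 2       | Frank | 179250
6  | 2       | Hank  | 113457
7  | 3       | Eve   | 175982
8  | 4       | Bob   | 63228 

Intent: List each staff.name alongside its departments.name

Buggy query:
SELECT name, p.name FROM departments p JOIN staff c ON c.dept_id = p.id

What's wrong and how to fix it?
Bug: Both tables have a 'name' column; the unqualified reference is ambiguous

Fix: Prefix ambiguous columns with the table alias

Corrected query:
SELECT c.name, p.name FROM departments p JOIN staff c ON c.dept_id = p.id

Result:
name  | name       
------+------------
Grace | Marketing  
Alice | HR         
Hank  | Engineering
Dave  | Finance    
Frank | HR         
Hank  | HR         
Eve   | Engineering
Bob   | Finance    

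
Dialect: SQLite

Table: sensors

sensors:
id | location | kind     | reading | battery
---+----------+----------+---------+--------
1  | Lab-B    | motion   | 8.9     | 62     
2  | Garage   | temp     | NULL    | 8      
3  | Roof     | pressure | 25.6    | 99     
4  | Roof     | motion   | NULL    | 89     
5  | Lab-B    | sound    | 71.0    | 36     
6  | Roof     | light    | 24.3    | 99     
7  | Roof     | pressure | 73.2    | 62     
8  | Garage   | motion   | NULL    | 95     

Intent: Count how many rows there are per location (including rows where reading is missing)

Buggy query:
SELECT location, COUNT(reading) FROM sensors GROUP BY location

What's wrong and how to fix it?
Bug: COUNT(reading) skips NULLs, so groups with missing reading are undercounted

Fix: Use COUNT(*) to count all rows regardless of NULL

Corrected query:
SELECT location, COUNT(*) FROM sensors GROUP BY location

Result:
location | COUNT(*)
---------+---------
Garage   | 2       
Lab-B    | 2       
Roof     | 4       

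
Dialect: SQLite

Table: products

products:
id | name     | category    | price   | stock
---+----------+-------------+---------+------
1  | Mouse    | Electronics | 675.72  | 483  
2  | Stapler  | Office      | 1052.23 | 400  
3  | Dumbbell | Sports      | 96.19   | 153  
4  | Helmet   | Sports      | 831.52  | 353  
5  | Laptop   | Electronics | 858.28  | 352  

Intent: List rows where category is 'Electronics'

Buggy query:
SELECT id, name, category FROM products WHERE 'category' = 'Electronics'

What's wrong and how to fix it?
Bug: Single quotes denote string literals in SQL; the column name is being compared as a constant string

Fix: Reference the column as category without single quotes

Corrected query:
SELECT id, name, category FROM products WHERE category = 'Electronics'

Result:
id | name   | category   
---+--------+------------
1  | Mouse  | Electronics
5  | Laptop | Electronics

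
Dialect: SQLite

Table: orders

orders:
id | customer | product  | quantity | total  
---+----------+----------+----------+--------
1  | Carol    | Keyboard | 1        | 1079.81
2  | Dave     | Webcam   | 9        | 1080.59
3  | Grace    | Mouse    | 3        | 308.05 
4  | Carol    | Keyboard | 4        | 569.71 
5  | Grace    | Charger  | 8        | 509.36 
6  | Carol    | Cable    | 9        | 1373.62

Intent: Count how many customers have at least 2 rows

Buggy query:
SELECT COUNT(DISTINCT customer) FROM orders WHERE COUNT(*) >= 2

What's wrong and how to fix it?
Bug: WHERE filters individual rows, not groups, so a group-level COUNT is invalid there

Fix: Use a subquery that GROUPs and filters with HAVING, then count its rows

Corrected query:
SELECT COUNT(*) FROM (SELECT customer FROM orders GROUP BY customer HAVING COUNT(*) >= 2)

Result:
COUNT(*)
--------
2       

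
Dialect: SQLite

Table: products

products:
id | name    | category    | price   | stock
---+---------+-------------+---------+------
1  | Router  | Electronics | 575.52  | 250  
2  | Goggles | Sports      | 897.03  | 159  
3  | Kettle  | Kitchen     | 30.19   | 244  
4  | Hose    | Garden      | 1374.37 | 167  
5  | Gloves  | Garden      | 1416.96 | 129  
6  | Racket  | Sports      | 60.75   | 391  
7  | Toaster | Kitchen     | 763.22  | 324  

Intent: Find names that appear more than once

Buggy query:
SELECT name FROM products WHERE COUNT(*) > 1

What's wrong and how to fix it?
Bug: WHERE can't reference COUNT(*); aggregates are computed after WHERE

Fix: Group first, then use HAVING for the count condition

Corrected query:
SELECT name FROM products GROUP BY name HAVING COUNT(*) > 1

Result:
(no rows)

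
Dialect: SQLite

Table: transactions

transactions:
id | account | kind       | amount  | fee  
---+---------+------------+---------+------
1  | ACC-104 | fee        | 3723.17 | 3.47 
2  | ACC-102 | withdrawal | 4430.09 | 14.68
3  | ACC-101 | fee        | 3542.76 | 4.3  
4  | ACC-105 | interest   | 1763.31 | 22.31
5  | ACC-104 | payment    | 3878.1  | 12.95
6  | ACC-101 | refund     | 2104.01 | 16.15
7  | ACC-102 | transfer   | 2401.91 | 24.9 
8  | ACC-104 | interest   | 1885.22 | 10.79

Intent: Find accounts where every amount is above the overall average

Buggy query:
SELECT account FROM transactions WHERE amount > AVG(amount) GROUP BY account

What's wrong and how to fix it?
Bug: AVG() is an aggregate; it can't sit directly in WHERE

Fix: Use a subquery for AVG and a HAVING MIN(...) filter so the condition holds for every row in the group

Corrected query:
SELECT account FROM transactions GROUP BY account HAVING MIN(amount) > (SELECT AVG(amount) FROM transactions)

Result:
(no rows)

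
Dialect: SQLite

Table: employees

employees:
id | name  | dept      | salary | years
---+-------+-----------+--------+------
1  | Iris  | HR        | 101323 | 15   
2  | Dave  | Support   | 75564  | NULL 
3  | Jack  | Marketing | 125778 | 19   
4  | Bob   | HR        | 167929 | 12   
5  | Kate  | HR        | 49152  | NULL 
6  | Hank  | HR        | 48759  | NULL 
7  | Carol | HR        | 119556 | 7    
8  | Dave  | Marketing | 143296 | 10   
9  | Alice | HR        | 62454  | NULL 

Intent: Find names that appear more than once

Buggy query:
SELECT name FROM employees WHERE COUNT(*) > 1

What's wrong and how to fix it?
Bug: WHERE can't reference COUNT(*); aggregates are computed after WHERE

Fix: Group first, then use HAVING for the count condition

Corrected query:
SELECT name FROM employees GROUP BY name HAVING COUNT(*) > 1

Result:
name
----
Dave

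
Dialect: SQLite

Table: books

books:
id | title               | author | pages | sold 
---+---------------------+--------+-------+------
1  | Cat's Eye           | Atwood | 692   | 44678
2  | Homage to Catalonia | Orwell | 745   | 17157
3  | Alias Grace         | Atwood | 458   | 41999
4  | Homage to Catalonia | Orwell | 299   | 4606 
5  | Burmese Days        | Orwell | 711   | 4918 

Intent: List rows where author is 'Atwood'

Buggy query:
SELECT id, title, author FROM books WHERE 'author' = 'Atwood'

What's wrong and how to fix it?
Bug: 'author' in single quotes is a string literal, not the column; the comparison is literal-vs-literal and never true

Fix: Remove the quotes around the column name (or use double quotes for an identifier)

Corrected query:
SELECT id, title, author FROM books WHERE author = 'Atwood'

Result:
id | title       | author
---+-------------+-------
1  | Cat's Eye   | Atwood
3  | Alias Grace | Atwood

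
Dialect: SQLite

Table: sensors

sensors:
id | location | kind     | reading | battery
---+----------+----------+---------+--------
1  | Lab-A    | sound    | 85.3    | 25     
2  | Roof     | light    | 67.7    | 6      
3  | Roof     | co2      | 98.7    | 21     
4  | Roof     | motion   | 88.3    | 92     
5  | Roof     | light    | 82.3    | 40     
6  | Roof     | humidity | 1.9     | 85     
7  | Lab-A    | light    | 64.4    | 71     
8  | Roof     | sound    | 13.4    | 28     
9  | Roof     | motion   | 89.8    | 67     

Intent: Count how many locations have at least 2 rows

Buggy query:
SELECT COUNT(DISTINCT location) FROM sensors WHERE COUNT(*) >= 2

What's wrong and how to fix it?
Bug: COUNT(*) cannot appear in WHERE; the per-group count doesn't exist yet

Fix: Use a subquery that GROUPs and filters with HAVING, then count its rows

Corrected query:
SELECT COUNT(*) FROM (SELECT location FROM sensors GROUP BY location HAVING COUNT(*) >= 2)

Result:
COUNT(*)
--------
2       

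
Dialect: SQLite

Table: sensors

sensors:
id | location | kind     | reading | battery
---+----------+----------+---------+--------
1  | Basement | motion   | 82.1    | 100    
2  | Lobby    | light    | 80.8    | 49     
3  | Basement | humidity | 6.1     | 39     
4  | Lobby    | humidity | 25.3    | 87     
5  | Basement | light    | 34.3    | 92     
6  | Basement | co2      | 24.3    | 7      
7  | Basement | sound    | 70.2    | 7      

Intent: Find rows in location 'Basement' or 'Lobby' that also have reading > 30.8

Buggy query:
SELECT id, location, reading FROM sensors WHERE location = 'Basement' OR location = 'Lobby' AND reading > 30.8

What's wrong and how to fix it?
Bug: AND binds tighter than OR, so this parses as location = 'Basement' OR (location = 'Lobby' AND reading > 30.8)

Fix: Add parentheses around the OR so the AND applies to both alternatives

Corrected query:
SELECT id, location, reading FROM sensors WHERE (location = 'Basement' OR location = 'Lobby') AND reading > 30.8

Result:
id | location | reading
---+----------+--------
1  | Basement | 82.1   
2  | Lobby    | 80.8   
5  | Basement | 34.3   
7  | Basement | 70.2   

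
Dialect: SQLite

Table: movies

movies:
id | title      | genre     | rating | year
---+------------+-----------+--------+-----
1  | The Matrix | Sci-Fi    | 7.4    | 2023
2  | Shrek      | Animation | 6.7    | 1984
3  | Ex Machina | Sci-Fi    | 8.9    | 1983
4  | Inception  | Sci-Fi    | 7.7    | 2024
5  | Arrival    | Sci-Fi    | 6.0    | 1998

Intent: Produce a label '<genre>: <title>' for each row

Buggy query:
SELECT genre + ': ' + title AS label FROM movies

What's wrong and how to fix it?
Bug: '+' is numeric addition; on text columns SQLite converts them to 0 instead of concatenating

Fix: Replace + with || to concatenate text

Corrected query:
SELECT genre || ': ' || title AS label FROM movies

Result:
label             
------------------
Sci-Fi: The Matrix
Animation: Shrek  
Sci-Fi: Ex Machina
Sci-Fi: Inception 
Sci-Fi: Arrival   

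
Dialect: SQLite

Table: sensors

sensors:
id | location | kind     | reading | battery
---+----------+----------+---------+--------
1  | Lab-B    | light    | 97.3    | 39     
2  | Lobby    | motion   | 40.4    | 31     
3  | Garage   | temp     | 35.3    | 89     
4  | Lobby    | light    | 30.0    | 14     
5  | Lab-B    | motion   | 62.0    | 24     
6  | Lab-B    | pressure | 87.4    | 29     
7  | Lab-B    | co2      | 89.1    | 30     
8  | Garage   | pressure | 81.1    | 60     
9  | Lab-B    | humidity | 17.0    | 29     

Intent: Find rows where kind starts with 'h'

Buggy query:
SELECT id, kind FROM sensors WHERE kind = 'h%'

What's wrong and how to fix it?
Bug: Wildcards only work with LIKE; '=' treats '%' as a literal character

Fix: Use LIKE for wildcard pattern matching

Corrected query:
SELECT id, kind FROM sensors WHERE kind LIKE 'h%'

Result:
id | kind    
---+---------
9  | humidity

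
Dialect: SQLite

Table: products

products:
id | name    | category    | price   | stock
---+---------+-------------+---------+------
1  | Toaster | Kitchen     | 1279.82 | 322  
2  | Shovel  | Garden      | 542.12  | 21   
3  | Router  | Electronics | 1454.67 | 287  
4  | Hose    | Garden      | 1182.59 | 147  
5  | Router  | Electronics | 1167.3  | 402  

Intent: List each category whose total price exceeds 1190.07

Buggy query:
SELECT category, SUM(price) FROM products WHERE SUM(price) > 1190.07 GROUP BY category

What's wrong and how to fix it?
Bug: Aggregate functions cannot appear in a WHERE clause

Fix: Move the aggregate condition to a HAVING clause

Corrected query:
SELECT category, SUM(price) FROM products GROUP BY category HAVING SUM(price) > 1190.07

Result:
category    | SUM(price)
------------+-----------
Electronics | 2621.97   
Garden      | 1724.71   
Kitchen     | 1279.82   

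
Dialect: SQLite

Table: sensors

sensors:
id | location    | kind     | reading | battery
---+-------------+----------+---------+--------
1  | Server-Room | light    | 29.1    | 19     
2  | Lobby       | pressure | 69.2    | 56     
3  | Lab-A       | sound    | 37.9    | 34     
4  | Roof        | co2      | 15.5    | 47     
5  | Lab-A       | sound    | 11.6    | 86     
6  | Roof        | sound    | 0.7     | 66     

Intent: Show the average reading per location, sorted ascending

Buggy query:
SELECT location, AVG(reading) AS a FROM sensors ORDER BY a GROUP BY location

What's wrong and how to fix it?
Bug: GROUP BY must precede ORDER BY

Fix: Move ORDER BY to the end, after GROUP BY

Corrected query:
SELECT location, AVG(reading) AS a FROM sensors GROUP BY location ORDER BY a

Result:
location    | a    
------------+------
Roof        | 8.1  
Lab-A       | 24.75
Server-Room | 29.1 
Lobby       | 69.2 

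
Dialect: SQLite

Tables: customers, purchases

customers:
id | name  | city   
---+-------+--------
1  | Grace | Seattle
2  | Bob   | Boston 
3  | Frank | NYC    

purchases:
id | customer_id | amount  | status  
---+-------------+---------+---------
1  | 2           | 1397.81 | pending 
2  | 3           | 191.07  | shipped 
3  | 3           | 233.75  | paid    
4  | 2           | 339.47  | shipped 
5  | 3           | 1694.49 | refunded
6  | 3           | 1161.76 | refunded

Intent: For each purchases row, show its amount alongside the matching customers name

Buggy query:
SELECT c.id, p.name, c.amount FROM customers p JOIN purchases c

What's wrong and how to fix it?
Bug: JOIN with no ON clause produces a cartesian product; every purchases row pairs with every customers row

Fix: Specify the join condition linking the foreign key to the parent id

Corrected query:
SELECT c.id, p.name, c.amount FROM customers p JOIN purchases c ON c.customer_id = p.id

Result:
id | name  | amount 
---+-------+--------
1  | Bob   | 1397.81
2  | Frank | 191.07 
3  | Frank | 233.75 
4  | Bob   | 339.47 
5  | Frank | 1694.49
6  | Frank | 1161.76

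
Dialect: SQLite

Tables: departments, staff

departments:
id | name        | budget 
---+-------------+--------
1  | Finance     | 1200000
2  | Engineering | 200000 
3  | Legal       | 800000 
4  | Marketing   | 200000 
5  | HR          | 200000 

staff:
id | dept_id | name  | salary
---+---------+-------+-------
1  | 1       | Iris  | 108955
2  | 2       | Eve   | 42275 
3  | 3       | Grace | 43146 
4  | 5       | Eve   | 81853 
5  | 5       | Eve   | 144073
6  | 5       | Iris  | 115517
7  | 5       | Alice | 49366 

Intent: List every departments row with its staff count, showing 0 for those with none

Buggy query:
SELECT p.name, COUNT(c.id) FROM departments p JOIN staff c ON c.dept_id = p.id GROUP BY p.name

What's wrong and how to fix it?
Bug: INNER JOIN drops departments rows that have no matching staff rows

Fix: Use LEFT JOIN so parents without children still appear (COUNT(c.id) gives 0)

Corrected query:
SELECT p.name, COUNT(c.id) FROM departments p LEFT JOIN staff c ON c.dept_id = p.id GROUP BY p.name

Result:
name        | COUNT(c.id)
------------+------------
Engineering | 1          
Finance     | 1          
HR          | 4          
Legal       | 1          
Marketing   | 0          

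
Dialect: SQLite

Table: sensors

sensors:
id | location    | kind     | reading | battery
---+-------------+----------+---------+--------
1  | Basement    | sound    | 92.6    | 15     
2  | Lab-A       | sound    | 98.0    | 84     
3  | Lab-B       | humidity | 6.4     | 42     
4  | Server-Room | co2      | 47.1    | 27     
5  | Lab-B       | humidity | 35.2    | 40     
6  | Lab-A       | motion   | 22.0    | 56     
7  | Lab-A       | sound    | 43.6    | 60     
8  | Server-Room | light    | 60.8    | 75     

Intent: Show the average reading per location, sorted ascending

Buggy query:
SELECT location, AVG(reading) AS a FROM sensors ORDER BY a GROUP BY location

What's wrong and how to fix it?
Bug: GROUP BY must precede ORDER BY

Fix: Reorder: SELECT … FROM … GROUP BY … ORDER BY …

Corrected query:
SELECT location, AVG(reading) AS a FROM sensors GROUP BY location ORDER BY a

Result:
location    | a        
------------+----------
Lab-B       | 20.8     
Server-Room | 53.95    
Lab-A       | 54.533333
Basement    | 92.6     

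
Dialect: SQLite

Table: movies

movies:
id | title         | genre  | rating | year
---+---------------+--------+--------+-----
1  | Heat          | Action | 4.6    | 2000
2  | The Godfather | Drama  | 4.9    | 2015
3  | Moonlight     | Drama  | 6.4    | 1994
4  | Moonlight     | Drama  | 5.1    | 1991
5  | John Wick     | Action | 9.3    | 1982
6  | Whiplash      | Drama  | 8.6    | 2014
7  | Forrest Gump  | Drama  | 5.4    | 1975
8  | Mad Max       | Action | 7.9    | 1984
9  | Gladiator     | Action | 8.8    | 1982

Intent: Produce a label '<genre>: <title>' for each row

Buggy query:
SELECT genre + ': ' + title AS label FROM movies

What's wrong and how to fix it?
Bug: SQLite uses || for string concatenation; + coerces text to numbers (yielding 0)

Fix: Replace + with || to concatenate text

Corrected query:
SELECT genre || ': ' || title AS label FROM movies

Result:
label               
--------------------
Action: Heat        
Drama: The Godfather
Drama: Moonlight    
Drama: Moonlight    
Action: John Wick   
Drama: Whiplash     
Drama: Forrest Gump 
Action: Mad Max     
Action: Gladiator   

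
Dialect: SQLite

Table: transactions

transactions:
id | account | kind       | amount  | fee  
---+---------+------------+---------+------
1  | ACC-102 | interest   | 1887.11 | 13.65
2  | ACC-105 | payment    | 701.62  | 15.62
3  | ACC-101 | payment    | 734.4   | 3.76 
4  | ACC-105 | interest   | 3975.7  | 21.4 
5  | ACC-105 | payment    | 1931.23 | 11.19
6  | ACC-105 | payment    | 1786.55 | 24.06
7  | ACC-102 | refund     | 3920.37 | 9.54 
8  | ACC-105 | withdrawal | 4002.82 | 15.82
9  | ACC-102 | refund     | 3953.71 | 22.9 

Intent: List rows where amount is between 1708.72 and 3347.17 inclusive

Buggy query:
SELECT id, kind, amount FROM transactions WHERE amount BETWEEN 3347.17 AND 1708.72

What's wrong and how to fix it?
Bug: BETWEEN expects the lower bound first; with 3347.17 AND 1708.72 the range is empty

Fix: Write BETWEEN 1708.72 AND 3347.17

Corrected query:
SELECT id, kind, amount FROM transactions WHERE amount BETWEEN 1708.72 AND 3347.17

Result:
id | kind     | amount 
---+----------+--------
1  | interest | 1887.11
5  | payment  | 1931.23
6  | payment  | 1786.55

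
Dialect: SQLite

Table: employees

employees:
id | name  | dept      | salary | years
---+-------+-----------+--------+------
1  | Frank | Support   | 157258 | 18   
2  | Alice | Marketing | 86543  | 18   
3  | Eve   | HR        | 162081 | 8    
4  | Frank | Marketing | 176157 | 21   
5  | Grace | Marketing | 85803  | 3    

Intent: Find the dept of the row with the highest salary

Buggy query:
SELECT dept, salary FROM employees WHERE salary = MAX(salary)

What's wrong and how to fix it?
Bug: WHERE is evaluated per row; an aggregate over the whole table isn't defined there

Fix: Use a subquery: WHERE salary = (SELECT MAX(salary) FROM employees)

Corrected query:
SELECT dept, salary FROM employees WHERE salary = (SELECT MAX(salary) FROM employees)

Result:
dept      | salary
----------+-------
Marketing | 176157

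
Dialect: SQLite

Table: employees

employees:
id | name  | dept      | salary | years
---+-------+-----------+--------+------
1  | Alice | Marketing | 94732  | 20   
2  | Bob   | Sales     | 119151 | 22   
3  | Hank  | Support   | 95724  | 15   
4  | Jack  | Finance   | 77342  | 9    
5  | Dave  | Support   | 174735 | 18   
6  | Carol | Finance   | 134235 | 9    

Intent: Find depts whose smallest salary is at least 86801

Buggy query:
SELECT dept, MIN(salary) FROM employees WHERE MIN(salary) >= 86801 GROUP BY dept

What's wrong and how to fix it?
Bug: Aggregates like MIN are computed per group after WHERE runs

Fix: Replace WHERE with HAVING after the GROUP BY

Corrected query:
SELECT dept, MIN(salary) FROM employees GROUP BY dept HAVING MIN(salary) >= 86801

Result:
dept      | MIN(salary)
----------+------------
Marketing | 94732      
Sales     | 119151     
Support   | 95724      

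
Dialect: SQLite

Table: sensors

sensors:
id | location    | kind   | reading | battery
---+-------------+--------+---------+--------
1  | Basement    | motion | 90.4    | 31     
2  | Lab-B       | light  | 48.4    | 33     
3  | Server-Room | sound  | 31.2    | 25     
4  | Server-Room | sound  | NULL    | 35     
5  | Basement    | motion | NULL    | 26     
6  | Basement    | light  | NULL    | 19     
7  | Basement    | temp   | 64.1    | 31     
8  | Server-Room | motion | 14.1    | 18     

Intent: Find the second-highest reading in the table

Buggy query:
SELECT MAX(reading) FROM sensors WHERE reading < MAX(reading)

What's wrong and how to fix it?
Bug: MAX(reading) on the right of the comparison is an aggregate-in-WHERE error

Fix: Put the inner MAX in a scalar subquery

Corrected query:
SELECT MAX(reading) FROM sensors WHERE reading < (SELECT MAX(reading) FROM sensors)

Result:
MAX(reading)
------------
64.1        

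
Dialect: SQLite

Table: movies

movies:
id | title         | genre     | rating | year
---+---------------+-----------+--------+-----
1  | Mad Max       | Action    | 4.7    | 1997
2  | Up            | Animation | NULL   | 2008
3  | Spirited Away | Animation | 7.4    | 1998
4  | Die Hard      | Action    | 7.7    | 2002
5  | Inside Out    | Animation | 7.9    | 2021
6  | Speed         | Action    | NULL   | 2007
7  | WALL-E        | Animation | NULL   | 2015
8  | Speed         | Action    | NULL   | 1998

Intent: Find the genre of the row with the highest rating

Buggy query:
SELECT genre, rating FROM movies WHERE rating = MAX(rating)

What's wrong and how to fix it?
Bug: WHERE is evaluated per row; an aggregate over the whole table isn't defined there

Fix: Use a subquery: WHERE rating = (SELECT MAX(rating) FROM movies)

Corrected query:
SELECT genre, rating FROM movies WHERE rating = (SELECT MAX(rating) FROM movies)

Result:
genre     | rating
----------+-------
Animation | 7.9   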